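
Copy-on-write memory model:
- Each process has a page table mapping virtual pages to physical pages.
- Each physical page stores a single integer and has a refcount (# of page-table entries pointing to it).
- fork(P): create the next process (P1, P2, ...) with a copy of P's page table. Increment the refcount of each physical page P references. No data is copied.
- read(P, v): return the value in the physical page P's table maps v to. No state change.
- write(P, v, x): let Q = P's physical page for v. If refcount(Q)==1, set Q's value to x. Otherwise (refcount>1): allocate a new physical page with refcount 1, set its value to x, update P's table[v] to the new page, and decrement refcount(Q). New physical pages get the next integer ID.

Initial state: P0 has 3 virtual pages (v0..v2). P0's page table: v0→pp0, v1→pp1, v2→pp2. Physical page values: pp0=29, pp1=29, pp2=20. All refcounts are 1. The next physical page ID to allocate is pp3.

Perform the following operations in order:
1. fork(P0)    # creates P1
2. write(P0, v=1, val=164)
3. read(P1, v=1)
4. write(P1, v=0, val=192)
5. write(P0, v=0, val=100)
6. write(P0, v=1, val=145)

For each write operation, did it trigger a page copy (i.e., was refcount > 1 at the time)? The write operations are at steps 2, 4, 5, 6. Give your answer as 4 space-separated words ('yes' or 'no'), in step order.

Op 1: fork(P0) -> P1. 3 ppages; refcounts: pp0:2 pp1:2 pp2:2
Op 2: write(P0, v1, 164). refcount(pp1)=2>1 -> COPY to pp3. 4 ppages; refcounts: pp0:2 pp1:1 pp2:2 pp3:1
Op 3: read(P1, v1) -> 29. No state change.
Op 4: write(P1, v0, 192). refcount(pp0)=2>1 -> COPY to pp4. 5 ppages; refcounts: pp0:1 pp1:1 pp2:2 pp3:1 pp4:1
Op 5: write(P0, v0, 100). refcount(pp0)=1 -> write in place. 5 ppages; refcounts: pp0:1 pp1:1 pp2:2 pp3:1 pp4:1
Op 6: write(P0, v1, 145). refcount(pp3)=1 -> write in place. 5 ppages; refcounts: pp0:1 pp1:1 pp2:2 pp3:1 pp4:1

yes yes no no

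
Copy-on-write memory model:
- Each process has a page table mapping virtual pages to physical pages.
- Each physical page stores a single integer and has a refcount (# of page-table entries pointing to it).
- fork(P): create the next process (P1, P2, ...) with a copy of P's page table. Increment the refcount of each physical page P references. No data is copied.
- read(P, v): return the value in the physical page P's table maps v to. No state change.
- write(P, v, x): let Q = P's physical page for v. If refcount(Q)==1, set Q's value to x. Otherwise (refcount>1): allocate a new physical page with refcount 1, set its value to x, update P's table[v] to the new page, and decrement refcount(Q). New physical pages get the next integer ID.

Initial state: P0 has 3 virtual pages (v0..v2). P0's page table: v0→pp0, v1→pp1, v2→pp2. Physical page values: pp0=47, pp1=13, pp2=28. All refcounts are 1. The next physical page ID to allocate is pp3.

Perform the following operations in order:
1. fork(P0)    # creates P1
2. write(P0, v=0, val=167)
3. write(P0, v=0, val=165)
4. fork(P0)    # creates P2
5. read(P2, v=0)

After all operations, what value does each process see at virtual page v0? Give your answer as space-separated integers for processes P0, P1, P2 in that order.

Op 1: fork(P0) -> P1. 3 ppages; refcounts: pp0:2 pp1:2 pp2:2
Op 2: write(P0, v0, 167). refcount(pp0)=2>1 -> COPY to pp3. 4 ppages; refcounts: pp0:1 pp1:2 pp2:2 pp3:1
Op 3: write(P0, v0, 165). refcount(pp3)=1 -> write in place. 4 ppages; refcounts: pp0:1 pp1:2 pp2:2 pp3:1
Op 4: fork(P0) -> P2. 4 ppages; refcounts: pp0:1 pp1:3 pp2:3 pp3:2
Op 5: read(P2, v0) -> 165. No state change.
P0: v0 -> pp3 = 165
P1: v0 -> pp0 = 47
P2: v0 -> pp3 = 165

Answer: 165 47 165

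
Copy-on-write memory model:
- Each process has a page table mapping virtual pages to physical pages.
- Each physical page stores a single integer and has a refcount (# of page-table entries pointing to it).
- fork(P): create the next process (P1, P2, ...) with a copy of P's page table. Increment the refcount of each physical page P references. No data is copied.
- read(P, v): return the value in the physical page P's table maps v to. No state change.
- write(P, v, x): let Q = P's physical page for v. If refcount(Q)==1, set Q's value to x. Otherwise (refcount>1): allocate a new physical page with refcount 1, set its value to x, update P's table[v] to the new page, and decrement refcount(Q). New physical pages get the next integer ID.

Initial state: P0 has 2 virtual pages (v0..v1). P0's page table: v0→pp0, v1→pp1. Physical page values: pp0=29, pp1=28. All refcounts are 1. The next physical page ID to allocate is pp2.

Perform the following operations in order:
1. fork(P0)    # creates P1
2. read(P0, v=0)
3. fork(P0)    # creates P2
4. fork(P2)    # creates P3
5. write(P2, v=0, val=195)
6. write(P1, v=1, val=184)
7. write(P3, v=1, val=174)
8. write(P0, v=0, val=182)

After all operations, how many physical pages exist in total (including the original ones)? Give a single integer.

Op 1: fork(P0) -> P1. 2 ppages; refcounts: pp0:2 pp1:2
Op 2: read(P0, v0) -> 29. No state change.
Op 3: fork(P0) -> P2. 2 ppages; refcounts: pp0:3 pp1:3
Op 4: fork(P2) -> P3. 2 ppages; refcounts: pp0:4 pp1:4
Op 5: write(P2, v0, 195). refcount(pp0)=4>1 -> COPY to pp2. 3 ppages; refcounts: pp0:3 pp1:4 pp2:1
Op 6: write(P1, v1, 184). refcount(pp1)=4>1 -> COPY to pp3. 4 ppages; refcounts: pp0:3 pp1:3 pp2:1 pp3:1
Op 7: write(P3, v1, 174). refcount(pp1)=3>1 -> COPY to pp4. 5 ppages; refcounts: pp0:3 pp1:2 pp2:1 pp3:1 pp4:1
Op 8: write(P0, v0, 182). refcount(pp0)=3>1 -> COPY to pp5. 6 ppages; refcounts: pp0:2 pp1:2 pp2:1 pp3:1 pp4:1 pp5:1

Answer: 6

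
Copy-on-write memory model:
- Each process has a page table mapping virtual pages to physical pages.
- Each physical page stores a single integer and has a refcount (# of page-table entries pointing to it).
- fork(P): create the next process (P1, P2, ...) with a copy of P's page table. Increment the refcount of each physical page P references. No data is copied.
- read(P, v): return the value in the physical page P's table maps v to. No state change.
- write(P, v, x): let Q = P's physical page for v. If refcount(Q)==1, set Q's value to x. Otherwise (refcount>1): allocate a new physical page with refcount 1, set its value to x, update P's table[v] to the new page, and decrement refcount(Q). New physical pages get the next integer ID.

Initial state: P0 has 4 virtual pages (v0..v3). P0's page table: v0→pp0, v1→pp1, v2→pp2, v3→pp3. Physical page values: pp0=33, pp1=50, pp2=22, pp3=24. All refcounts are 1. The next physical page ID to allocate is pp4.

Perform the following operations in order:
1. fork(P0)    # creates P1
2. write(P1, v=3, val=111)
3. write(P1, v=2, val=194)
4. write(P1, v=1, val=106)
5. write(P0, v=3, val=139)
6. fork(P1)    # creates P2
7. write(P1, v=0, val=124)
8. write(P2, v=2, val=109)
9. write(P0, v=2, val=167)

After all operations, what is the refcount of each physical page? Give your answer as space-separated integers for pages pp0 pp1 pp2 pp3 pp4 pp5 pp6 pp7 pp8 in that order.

Op 1: fork(P0) -> P1. 4 ppages; refcounts: pp0:2 pp1:2 pp2:2 pp3:2
Op 2: write(P1, v3, 111). refcount(pp3)=2>1 -> COPY to pp4. 5 ppages; refcounts: pp0:2 pp1:2 pp2:2 pp3:1 pp4:1
Op 3: write(P1, v2, 194). refcount(pp2)=2>1 -> COPY to pp5. 6 ppages; refcounts: pp0:2 pp1:2 pp2:1 pp3:1 pp4:1 pp5:1
Op 4: write(P1, v1, 106). refcount(pp1)=2>1 -> COPY to pp6. 7 ppages; refcounts: pp0:2 pp1:1 pp2:1 pp3:1 pp4:1 pp5:1 pp6:1
Op 5: write(P0, v3, 139). refcount(pp3)=1 -> write in place. 7 ppages; refcounts: pp0:2 pp1:1 pp2:1 pp3:1 pp4:1 pp5:1 pp6:1
Op 6: fork(P1) -> P2. 7 ppages; refcounts: pp0:3 pp1:1 pp2:1 pp3:1 pp4:2 pp5:2 pp6:2
Op 7: write(P1, v0, 124). refcount(pp0)=3>1 -> COPY to pp7. 8 ppages; refcounts: pp0:2 pp1:1 pp2:1 pp3:1 pp4:2 pp5:2 pp6:2 pp7:1
Op 8: write(P2, v2, 109). refcount(pp5)=2>1 -> COPY to pp8. 9 ppages; refcounts: pp0:2 pp1:1 pp2:1 pp3:1 pp4:2 pp5:1 pp6:2 pp7:1 pp8:1
Op 9: write(P0, v2, 167). refcount(pp2)=1 -> write in place. 9 ppages; refcounts: pp0:2 pp1:1 pp2:1 pp3:1 pp4:2 pp5:1 pp6:2 pp7:1 pp8:1

Answer: 2 1 1 1 2 1 2 1 1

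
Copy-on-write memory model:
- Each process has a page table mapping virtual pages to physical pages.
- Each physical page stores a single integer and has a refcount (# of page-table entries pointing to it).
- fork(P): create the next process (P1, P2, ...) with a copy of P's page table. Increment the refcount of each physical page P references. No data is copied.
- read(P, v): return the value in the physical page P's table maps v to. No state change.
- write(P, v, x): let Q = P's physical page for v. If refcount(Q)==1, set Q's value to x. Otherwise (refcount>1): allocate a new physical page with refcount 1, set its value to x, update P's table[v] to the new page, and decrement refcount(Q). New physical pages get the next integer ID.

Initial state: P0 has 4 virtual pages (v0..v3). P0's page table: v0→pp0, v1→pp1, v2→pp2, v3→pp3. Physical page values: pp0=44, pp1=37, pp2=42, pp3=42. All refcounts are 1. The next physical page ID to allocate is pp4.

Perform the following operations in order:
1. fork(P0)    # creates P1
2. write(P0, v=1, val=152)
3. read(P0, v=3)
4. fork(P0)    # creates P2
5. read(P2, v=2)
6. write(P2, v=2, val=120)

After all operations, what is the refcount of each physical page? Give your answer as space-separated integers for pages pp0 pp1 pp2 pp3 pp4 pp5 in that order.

Op 1: fork(P0) -> P1. 4 ppages; refcounts: pp0:2 pp1:2 pp2:2 pp3:2
Op 2: write(P0, v1, 152). refcount(pp1)=2>1 -> COPY to pp4. 5 ppages; refcounts: pp0:2 pp1:1 pp2:2 pp3:2 pp4:1
Op 3: read(P0, v3) -> 42. No state change.
Op 4: fork(P0) -> P2. 5 ppages; refcounts: pp0:3 pp1:1 pp2:3 pp3:3 pp4:2
Op 5: read(P2, v2) -> 42. No state change.
Op 6: write(P2, v2, 120). refcount(pp2)=3>1 -> COPY to pp5. 6 ppages; refcounts: pp0:3 pp1:1 pp2:2 pp3:3 pp4:2 pp5:1

Answer: 3 1 2 3 2 1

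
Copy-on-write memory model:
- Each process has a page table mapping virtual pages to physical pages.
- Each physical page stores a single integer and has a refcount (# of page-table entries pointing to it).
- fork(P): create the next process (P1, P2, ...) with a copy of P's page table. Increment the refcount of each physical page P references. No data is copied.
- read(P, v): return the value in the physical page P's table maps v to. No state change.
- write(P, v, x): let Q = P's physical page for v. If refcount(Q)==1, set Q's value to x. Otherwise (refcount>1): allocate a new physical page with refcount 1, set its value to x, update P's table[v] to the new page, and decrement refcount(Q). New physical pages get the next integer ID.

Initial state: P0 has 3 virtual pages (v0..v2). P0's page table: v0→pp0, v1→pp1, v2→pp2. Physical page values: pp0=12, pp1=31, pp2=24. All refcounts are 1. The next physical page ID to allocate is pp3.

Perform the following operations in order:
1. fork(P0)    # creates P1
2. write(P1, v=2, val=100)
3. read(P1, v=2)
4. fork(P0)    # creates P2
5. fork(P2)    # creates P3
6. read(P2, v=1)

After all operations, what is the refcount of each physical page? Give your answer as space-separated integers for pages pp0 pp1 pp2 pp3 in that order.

Answer: 4 4 3 1

Derivation:
Op 1: fork(P0) -> P1. 3 ppages; refcounts: pp0:2 pp1:2 pp2:2
Op 2: write(P1, v2, 100). refcount(pp2)=2>1 -> COPY to pp3. 4 ppages; refcounts: pp0:2 pp1:2 pp2:1 pp3:1
Op 3: read(P1, v2) -> 100. No state change.
Op 4: fork(P0) -> P2. 4 ppages; refcounts: pp0:3 pp1:3 pp2:2 pp3:1
Op 5: fork(P2) -> P3. 4 ppages; refcounts: pp0:4 pp1:4 pp2:3 pp3:1
Op 6: read(P2, v1) -> 31. No state change.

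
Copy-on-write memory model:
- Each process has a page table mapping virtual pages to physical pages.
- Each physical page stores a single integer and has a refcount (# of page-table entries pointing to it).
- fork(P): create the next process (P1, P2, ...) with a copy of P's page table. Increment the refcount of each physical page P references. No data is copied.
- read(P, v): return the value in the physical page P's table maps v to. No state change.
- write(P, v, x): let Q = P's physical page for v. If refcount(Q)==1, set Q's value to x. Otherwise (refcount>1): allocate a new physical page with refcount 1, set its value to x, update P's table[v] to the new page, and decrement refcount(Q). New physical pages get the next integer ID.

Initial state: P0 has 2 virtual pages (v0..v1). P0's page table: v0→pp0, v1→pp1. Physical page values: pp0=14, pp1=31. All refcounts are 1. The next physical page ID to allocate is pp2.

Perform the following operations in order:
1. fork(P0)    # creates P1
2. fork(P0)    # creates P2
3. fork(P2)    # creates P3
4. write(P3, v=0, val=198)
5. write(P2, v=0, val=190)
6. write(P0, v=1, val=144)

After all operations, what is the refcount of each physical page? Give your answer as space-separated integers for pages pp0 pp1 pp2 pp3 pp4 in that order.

Op 1: fork(P0) -> P1. 2 ppages; refcounts: pp0:2 pp1:2
Op 2: fork(P0) -> P2. 2 ppages; refcounts: pp0:3 pp1:3
Op 3: fork(P2) -> P3. 2 ppages; refcounts: pp0:4 pp1:4
Op 4: write(P3, v0, 198). refcount(pp0)=4>1 -> COPY to pp2. 3 ppages; refcounts: pp0:3 pp1:4 pp2:1
Op 5: write(P2, v0, 190). refcount(pp0)=3>1 -> COPY to pp3. 4 ppages; refcounts: pp0:2 pp1:4 pp2:1 pp3:1
Op 6: write(P0, v1, 144). refcount(pp1)=4>1 -> COPY to pp4. 5 ppages; refcounts: pp0:2 pp1:3 pp2:1 pp3:1 pp4:1

Answer: 2 3 1 1 1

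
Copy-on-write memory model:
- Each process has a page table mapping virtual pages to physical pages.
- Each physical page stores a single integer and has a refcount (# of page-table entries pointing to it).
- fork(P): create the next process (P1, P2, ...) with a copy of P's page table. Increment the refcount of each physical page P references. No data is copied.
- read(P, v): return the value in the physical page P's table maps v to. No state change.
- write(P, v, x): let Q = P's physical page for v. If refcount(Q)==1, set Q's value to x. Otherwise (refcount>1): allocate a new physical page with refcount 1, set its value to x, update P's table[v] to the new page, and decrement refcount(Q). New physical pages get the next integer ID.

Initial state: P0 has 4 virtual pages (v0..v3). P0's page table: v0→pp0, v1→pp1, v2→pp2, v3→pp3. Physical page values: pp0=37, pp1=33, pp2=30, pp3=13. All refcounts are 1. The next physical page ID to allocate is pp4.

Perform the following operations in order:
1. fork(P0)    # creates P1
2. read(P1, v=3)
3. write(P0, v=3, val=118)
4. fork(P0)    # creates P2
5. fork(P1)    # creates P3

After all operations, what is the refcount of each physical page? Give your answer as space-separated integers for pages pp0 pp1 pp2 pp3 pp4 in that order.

Op 1: fork(P0) -> P1. 4 ppages; refcounts: pp0:2 pp1:2 pp2:2 pp3:2
Op 2: read(P1, v3) -> 13. No state change.
Op 3: write(P0, v3, 118). refcount(pp3)=2>1 -> COPY to pp4. 5 ppages; refcounts: pp0:2 pp1:2 pp2:2 pp3:1 pp4:1
Op 4: fork(P0) -> P2. 5 ppages; refcounts: pp0:3 pp1:3 pp2:3 pp3:1 pp4:2
Op 5: fork(P1) -> P3. 5 ppages; refcounts: pp0:4 pp1:4 pp2:4 pp3:2 pp4:2

Answer: 4 4 4 2 2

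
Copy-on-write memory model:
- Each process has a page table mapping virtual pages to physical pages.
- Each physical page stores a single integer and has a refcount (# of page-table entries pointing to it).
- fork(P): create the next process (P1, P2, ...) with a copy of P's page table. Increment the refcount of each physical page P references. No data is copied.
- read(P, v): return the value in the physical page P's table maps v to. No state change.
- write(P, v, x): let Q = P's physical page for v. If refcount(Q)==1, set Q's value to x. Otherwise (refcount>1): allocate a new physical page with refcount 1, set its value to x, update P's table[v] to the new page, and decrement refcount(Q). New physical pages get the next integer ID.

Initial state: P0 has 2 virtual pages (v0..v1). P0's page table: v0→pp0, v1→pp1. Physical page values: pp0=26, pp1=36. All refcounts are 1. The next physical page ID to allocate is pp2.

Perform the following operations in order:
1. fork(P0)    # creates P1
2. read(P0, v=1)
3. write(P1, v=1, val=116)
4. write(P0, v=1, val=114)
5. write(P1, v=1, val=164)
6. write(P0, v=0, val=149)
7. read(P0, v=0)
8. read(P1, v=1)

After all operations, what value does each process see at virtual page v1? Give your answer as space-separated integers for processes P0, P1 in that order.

Op 1: fork(P0) -> P1. 2 ppages; refcounts: pp0:2 pp1:2
Op 2: read(P0, v1) -> 36. No state change.
Op 3: write(P1, v1, 116). refcount(pp1)=2>1 -> COPY to pp2. 3 ppages; refcounts: pp0:2 pp1:1 pp2:1
Op 4: write(P0, v1, 114). refcount(pp1)=1 -> write in place. 3 ppages; refcounts: pp0:2 pp1:1 pp2:1
Op 5: write(P1, v1, 164). refcount(pp2)=1 -> write in place. 3 ppages; refcounts: pp0:2 pp1:1 pp2:1
Op 6: write(P0, v0, 149). refcount(pp0)=2>1 -> COPY to pp3. 4 ppages; refcounts: pp0:1 pp1:1 pp2:1 pp3:1
Op 7: read(P0, v0) -> 149. No state change.
Op 8: read(P1, v1) -> 164. No state change.
P0: v1 -> pp1 = 114
P1: v1 -> pp2 = 164

Answer: 114 164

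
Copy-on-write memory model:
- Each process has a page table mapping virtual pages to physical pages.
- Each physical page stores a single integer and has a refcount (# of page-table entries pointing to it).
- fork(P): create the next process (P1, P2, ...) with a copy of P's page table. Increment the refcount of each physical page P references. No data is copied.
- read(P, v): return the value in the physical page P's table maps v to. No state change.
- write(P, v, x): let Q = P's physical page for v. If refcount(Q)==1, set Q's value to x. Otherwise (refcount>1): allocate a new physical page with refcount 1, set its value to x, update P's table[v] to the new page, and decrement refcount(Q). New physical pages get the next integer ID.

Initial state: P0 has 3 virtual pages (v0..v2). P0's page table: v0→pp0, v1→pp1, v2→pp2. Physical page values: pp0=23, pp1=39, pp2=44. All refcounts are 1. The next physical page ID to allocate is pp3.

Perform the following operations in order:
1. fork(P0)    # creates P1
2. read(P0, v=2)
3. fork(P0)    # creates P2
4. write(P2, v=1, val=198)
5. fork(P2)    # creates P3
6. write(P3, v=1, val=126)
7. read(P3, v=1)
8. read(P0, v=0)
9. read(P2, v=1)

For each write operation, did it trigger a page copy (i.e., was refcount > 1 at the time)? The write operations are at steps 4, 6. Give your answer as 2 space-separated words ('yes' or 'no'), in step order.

Op 1: fork(P0) -> P1. 3 ppages; refcounts: pp0:2 pp1:2 pp2:2
Op 2: read(P0, v2) -> 44. No state change.
Op 3: fork(P0) -> P2. 3 ppages; refcounts: pp0:3 pp1:3 pp2:3
Op 4: write(P2, v1, 198). refcount(pp1)=3>1 -> COPY to pp3. 4 ppages; refcounts: pp0:3 pp1:2 pp2:3 pp3:1
Op 5: fork(P2) -> P3. 4 ppages; refcounts: pp0:4 pp1:2 pp2:4 pp3:2
Op 6: write(P3, v1, 126). refcount(pp3)=2>1 -> COPY to pp4. 5 ppages; refcounts: pp0:4 pp1:2 pp2:4 pp3:1 pp4:1
Op 7: read(P3, v1) -> 126. No state change.
Op 8: read(P0, v0) -> 23. No state change.
Op 9: read(P2, v1) -> 198. No state change.

yes yes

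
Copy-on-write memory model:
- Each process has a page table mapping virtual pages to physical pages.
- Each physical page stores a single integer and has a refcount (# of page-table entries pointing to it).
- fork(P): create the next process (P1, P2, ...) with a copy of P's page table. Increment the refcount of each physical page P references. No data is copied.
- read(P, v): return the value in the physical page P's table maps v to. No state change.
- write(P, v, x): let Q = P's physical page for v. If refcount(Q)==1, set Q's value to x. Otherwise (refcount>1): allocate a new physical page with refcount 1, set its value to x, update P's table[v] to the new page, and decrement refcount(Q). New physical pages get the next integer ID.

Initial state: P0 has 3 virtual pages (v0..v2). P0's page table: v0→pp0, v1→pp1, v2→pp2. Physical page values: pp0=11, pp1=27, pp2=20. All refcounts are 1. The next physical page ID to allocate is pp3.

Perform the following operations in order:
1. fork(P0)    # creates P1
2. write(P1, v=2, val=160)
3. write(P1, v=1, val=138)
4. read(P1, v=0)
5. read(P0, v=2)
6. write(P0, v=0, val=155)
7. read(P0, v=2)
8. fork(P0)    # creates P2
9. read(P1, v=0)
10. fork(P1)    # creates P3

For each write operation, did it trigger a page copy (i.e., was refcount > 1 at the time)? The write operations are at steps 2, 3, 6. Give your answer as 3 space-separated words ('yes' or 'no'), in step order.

Op 1: fork(P0) -> P1. 3 ppages; refcounts: pp0:2 pp1:2 pp2:2
Op 2: write(P1, v2, 160). refcount(pp2)=2>1 -> COPY to pp3. 4 ppages; refcounts: pp0:2 pp1:2 pp2:1 pp3:1
Op 3: write(P1, v1, 138). refcount(pp1)=2>1 -> COPY to pp4. 5 ppages; refcounts: pp0:2 pp1:1 pp2:1 pp3:1 pp4:1
Op 4: read(P1, v0) -> 11. No state change.
Op 5: read(P0, v2) -> 20. No state change.
Op 6: write(P0, v0, 155). refcount(pp0)=2>1 -> COPY to pp5. 6 ppages; refcounts: pp0:1 pp1:1 pp2:1 pp3:1 pp4:1 pp5:1
Op 7: read(P0, v2) -> 20. No state change.
Op 8: fork(P0) -> P2. 6 ppages; refcounts: pp0:1 pp1:2 pp2:2 pp3:1 pp4:1 pp5:2
Op 9: read(P1, v0) -> 11. No state change.
Op 10: fork(P1) -> P3. 6 ppages; refcounts: pp0:2 pp1:2 pp2:2 pp3:2 pp4:2 pp5:2

yes yes yes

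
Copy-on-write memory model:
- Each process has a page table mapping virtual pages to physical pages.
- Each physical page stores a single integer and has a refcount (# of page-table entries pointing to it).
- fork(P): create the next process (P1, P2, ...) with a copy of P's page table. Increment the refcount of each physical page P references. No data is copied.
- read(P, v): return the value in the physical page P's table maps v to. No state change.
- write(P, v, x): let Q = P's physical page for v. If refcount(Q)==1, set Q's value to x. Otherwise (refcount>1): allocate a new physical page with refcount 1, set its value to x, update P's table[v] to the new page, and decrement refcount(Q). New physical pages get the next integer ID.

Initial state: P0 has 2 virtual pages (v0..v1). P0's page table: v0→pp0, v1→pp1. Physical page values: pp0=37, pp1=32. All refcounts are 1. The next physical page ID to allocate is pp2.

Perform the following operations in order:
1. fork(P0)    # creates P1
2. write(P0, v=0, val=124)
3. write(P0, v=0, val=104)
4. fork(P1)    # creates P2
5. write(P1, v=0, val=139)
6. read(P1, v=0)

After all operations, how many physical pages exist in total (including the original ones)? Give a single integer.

Op 1: fork(P0) -> P1. 2 ppages; refcounts: pp0:2 pp1:2
Op 2: write(P0, v0, 124). refcount(pp0)=2>1 -> COPY to pp2. 3 ppages; refcounts: pp0:1 pp1:2 pp2:1
Op 3: write(P0, v0, 104). refcount(pp2)=1 -> write in place. 3 ppages; refcounts: pp0:1 pp1:2 pp2:1
Op 4: fork(P1) -> P2. 3 ppages; refcounts: pp0:2 pp1:3 pp2:1
Op 5: write(P1, v0, 139). refcount(pp0)=2>1 -> COPY to pp3. 4 ppages; refcounts: pp0:1 pp1:3 pp2:1 pp3:1
Op 6: read(P1, v0) -> 139. No state change.

Answer: 4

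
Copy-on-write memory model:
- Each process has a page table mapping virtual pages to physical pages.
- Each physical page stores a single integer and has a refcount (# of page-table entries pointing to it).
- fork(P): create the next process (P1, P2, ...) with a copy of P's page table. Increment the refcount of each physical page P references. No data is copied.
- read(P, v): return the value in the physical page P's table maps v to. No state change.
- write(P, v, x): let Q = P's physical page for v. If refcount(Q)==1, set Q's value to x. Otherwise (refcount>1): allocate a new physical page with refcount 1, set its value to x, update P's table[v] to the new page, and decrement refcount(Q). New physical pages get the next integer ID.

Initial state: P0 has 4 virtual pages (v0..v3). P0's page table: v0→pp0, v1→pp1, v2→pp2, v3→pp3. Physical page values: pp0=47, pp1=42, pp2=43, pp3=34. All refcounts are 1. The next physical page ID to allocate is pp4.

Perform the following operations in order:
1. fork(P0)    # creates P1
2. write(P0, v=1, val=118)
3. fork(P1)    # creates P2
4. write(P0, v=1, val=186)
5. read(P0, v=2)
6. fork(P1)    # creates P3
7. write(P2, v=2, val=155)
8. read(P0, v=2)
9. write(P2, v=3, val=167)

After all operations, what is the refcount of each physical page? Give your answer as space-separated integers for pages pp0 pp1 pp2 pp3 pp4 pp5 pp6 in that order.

Answer: 4 3 3 3 1 1 1

Derivation:
Op 1: fork(P0) -> P1. 4 ppages; refcounts: pp0:2 pp1:2 pp2:2 pp3:2
Op 2: write(P0, v1, 118). refcount(pp1)=2>1 -> COPY to pp4. 5 ppages; refcounts: pp0:2 pp1:1 pp2:2 pp3:2 pp4:1
Op 3: fork(P1) -> P2. 5 ppages; refcounts: pp0:3 pp1:2 pp2:3 pp3:3 pp4:1
Op 4: write(P0, v1, 186). refcount(pp4)=1 -> write in place. 5 ppages; refcounts: pp0:3 pp1:2 pp2:3 pp3:3 pp4:1
Op 5: read(P0, v2) -> 43. No state change.
Op 6: fork(P1) -> P3. 5 ppages; refcounts: pp0:4 pp1:3 pp2:4 pp3:4 pp4:1
Op 7: write(P2, v2, 155). refcount(pp2)=4>1 -> COPY to pp5. 6 ppages; refcounts: pp0:4 pp1:3 pp2:3 pp3:4 pp4:1 pp5:1
Op 8: read(P0, v2) -> 43. No state change.
Op 9: write(P2, v3, 167). refcount(pp3)=4>1 -> COPY to pp6. 7 ppages; refcounts: pp0:4 pp1:3 pp2:3 pp3:3 pp4:1 pp5:1 pp6:1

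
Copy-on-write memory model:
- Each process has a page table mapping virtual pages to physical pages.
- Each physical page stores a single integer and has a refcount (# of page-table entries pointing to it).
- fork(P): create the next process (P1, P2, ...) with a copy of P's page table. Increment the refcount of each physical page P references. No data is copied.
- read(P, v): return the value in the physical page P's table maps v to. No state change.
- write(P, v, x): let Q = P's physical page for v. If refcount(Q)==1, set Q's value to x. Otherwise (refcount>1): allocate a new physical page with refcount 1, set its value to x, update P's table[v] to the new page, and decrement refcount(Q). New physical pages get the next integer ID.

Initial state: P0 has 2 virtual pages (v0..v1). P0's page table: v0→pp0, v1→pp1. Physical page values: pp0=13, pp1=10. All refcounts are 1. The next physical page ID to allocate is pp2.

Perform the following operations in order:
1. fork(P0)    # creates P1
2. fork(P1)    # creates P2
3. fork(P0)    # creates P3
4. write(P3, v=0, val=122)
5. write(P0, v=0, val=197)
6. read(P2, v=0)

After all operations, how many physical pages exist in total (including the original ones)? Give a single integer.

Answer: 4

Derivation:
Op 1: fork(P0) -> P1. 2 ppages; refcounts: pp0:2 pp1:2
Op 2: fork(P1) -> P2. 2 ppages; refcounts: pp0:3 pp1:3
Op 3: fork(P0) -> P3. 2 ppages; refcounts: pp0:4 pp1:4
Op 4: write(P3, v0, 122). refcount(pp0)=4>1 -> COPY to pp2. 3 ppages; refcounts: pp0:3 pp1:4 pp2:1
Op 5: write(P0, v0, 197). refcount(pp0)=3>1 -> COPY to pp3. 4 ppages; refcounts: pp0:2 pp1:4 pp2:1 pp3:1
Op 6: read(P2, v0) -> 13. No state change.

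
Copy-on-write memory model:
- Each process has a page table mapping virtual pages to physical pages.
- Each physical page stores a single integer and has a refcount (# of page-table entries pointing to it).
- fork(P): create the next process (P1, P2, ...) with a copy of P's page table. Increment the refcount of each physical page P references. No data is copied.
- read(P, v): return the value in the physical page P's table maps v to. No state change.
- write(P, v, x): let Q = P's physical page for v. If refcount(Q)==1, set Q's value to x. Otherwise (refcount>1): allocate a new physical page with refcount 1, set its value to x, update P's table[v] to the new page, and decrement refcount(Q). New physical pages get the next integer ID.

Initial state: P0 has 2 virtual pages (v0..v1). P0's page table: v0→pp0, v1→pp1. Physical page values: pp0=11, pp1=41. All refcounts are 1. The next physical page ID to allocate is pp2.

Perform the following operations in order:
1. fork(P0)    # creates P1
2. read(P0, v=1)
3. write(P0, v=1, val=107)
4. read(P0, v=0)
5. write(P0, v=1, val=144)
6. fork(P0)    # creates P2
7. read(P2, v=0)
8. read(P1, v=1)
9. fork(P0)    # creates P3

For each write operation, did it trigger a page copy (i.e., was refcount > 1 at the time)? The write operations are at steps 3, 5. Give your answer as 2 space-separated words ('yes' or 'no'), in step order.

Op 1: fork(P0) -> P1. 2 ppages; refcounts: pp0:2 pp1:2
Op 2: read(P0, v1) -> 41. No state change.
Op 3: write(P0, v1, 107). refcount(pp1)=2>1 -> COPY to pp2. 3 ppages; refcounts: pp0:2 pp1:1 pp2:1
Op 4: read(P0, v0) -> 11. No state change.
Op 5: write(P0, v1, 144). refcount(pp2)=1 -> write in place. 3 ppages; refcounts: pp0:2 pp1:1 pp2:1
Op 6: fork(P0) -> P2. 3 ppages; refcounts: pp0:3 pp1:1 pp2:2
Op 7: read(P2, v0) -> 11. No state change.
Op 8: read(P1, v1) -> 41. No state change.
Op 9: fork(P0) -> P3. 3 ppages; refcounts: pp0:4 pp1:1 pp2:3

yes no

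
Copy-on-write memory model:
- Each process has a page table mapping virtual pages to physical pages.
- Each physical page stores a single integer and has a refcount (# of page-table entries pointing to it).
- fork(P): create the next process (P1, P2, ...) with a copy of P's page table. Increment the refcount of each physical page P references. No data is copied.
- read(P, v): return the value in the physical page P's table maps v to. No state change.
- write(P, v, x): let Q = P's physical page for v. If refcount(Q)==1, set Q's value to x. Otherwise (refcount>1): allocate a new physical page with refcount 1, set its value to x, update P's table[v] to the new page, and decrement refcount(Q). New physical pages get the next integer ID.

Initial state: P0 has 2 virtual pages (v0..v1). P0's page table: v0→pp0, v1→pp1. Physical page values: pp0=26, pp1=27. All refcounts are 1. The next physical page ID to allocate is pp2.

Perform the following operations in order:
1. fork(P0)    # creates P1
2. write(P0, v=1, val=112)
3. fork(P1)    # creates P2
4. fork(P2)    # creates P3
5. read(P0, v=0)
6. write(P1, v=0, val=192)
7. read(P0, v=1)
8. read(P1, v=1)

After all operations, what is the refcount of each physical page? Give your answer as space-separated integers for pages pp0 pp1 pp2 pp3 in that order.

Answer: 3 3 1 1

Derivation:
Op 1: fork(P0) -> P1. 2 ppages; refcounts: pp0:2 pp1:2
Op 2: write(P0, v1, 112). refcount(pp1)=2>1 -> COPY to pp2. 3 ppages; refcounts: pp0:2 pp1:1 pp2:1
Op 3: fork(P1) -> P2. 3 ppages; refcounts: pp0:3 pp1:2 pp2:1
Op 4: fork(P2) -> P3. 3 ppages; refcounts: pp0:4 pp1:3 pp2:1
Op 5: read(P0, v0) -> 26. No state change.
Op 6: write(P1, v0, 192). refcount(pp0)=4>1 -> COPY to pp3. 4 ppages; refcounts: pp0:3 pp1:3 pp2:1 pp3:1
Op 7: read(P0, v1) -> 112. No state change.
Op 8: read(P1, v1) -> 27. No state change.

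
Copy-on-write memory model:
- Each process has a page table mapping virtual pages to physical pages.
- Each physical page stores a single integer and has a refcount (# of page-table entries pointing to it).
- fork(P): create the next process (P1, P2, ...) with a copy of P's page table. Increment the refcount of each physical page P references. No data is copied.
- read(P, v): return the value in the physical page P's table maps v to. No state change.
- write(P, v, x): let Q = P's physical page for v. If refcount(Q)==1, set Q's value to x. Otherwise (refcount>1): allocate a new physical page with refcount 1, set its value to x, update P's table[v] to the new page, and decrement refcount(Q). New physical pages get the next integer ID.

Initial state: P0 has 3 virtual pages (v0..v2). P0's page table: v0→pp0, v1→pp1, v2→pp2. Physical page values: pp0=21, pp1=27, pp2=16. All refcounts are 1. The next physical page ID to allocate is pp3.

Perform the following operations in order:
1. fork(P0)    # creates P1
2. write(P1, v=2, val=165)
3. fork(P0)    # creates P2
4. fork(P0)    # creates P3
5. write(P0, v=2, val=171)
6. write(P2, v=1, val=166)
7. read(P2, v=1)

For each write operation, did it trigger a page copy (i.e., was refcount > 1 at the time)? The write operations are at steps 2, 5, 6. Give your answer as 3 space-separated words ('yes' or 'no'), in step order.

Op 1: fork(P0) -> P1. 3 ppages; refcounts: pp0:2 pp1:2 pp2:2
Op 2: write(P1, v2, 165). refcount(pp2)=2>1 -> COPY to pp3. 4 ppages; refcounts: pp0:2 pp1:2 pp2:1 pp3:1
Op 3: fork(P0) -> P2. 4 ppages; refcounts: pp0:3 pp1:3 pp2:2 pp3:1
Op 4: fork(P0) -> P3. 4 ppages; refcounts: pp0:4 pp1:4 pp2:3 pp3:1
Op 5: write(P0, v2, 171). refcount(pp2)=3>1 -> COPY to pp4. 5 ppages; refcounts: pp0:4 pp1:4 pp2:2 pp3:1 pp4:1
Op 6: write(P2, v1, 166). refcount(pp1)=4>1 -> COPY to pp5. 6 ppages; refcounts: pp0:4 pp1:3 pp2:2 pp3:1 pp4:1 pp5:1
Op 7: read(P2, v1) -> 166. No state change.

yes yes yes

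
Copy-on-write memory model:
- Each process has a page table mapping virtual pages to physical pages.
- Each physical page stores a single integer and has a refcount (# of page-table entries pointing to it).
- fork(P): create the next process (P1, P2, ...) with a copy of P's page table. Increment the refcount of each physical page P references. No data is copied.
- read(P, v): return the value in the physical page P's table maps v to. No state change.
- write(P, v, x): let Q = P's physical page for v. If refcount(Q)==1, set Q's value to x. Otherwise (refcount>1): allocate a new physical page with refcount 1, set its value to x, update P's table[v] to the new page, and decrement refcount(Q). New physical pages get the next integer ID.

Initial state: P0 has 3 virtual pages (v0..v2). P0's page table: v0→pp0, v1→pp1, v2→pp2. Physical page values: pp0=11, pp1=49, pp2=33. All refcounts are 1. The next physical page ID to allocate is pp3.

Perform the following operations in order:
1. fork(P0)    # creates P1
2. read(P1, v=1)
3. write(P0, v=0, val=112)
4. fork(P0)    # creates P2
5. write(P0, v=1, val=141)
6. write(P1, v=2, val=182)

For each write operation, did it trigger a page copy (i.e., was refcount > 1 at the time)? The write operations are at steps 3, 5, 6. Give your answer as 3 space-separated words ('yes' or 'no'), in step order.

Op 1: fork(P0) -> P1. 3 ppages; refcounts: pp0:2 pp1:2 pp2:2
Op 2: read(P1, v1) -> 49. No state change.
Op 3: write(P0, v0, 112). refcount(pp0)=2>1 -> COPY to pp3. 4 ppages; refcounts: pp0:1 pp1:2 pp2:2 pp3:1
Op 4: fork(P0) -> P2. 4 ppages; refcounts: pp0:1 pp1:3 pp2:3 pp3:2
Op 5: write(P0, v1, 141). refcount(pp1)=3>1 -> COPY to pp4. 5 ppages; refcounts: pp0:1 pp1:2 pp2:3 pp3:2 pp4:1
Op 6: write(P1, v2, 182). refcount(pp2)=3>1 -> COPY to pp5. 6 ppages; refcounts: pp0:1 pp1:2 pp2:2 pp3:2 pp4:1 pp5:1

yes yes yes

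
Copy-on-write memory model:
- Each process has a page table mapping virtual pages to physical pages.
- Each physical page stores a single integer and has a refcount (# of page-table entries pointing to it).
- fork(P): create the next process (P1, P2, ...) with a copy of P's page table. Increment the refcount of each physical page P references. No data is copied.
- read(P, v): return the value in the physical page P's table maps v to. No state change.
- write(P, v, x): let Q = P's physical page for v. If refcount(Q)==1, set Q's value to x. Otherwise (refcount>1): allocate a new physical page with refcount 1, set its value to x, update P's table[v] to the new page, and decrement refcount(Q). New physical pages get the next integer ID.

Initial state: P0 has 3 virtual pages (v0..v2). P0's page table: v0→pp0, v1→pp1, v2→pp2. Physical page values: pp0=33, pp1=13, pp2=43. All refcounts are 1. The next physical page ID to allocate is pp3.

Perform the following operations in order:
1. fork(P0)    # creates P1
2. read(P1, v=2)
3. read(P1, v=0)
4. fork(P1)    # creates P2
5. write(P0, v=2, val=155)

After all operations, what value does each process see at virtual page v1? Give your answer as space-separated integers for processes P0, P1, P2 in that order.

Answer: 13 13 13

Derivation:
Op 1: fork(P0) -> P1. 3 ppages; refcounts: pp0:2 pp1:2 pp2:2
Op 2: read(P1, v2) -> 43. No state change.
Op 3: read(P1, v0) -> 33. No state change.
Op 4: fork(P1) -> P2. 3 ppages; refcounts: pp0:3 pp1:3 pp2:3
Op 5: write(P0, v2, 155). refcount(pp2)=3>1 -> COPY to pp3. 4 ppages; refcounts: pp0:3 pp1:3 pp2:2 pp3:1
P0: v1 -> pp1 = 13
P1: v1 -> pp1 = 13
P2: v1 -> pp1 = 13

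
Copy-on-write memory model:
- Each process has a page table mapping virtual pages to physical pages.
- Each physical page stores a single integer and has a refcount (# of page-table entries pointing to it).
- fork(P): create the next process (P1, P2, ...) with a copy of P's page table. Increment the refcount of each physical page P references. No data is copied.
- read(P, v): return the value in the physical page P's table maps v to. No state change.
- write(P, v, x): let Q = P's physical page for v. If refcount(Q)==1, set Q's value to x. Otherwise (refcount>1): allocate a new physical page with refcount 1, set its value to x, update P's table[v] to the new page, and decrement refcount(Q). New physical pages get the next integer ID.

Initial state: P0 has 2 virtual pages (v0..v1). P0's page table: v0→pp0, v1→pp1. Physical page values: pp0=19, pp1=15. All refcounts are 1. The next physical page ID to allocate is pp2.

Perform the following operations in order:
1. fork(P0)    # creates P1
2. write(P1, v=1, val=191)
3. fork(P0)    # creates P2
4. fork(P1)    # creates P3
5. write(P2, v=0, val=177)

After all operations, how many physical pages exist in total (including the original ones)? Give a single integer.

Op 1: fork(P0) -> P1. 2 ppages; refcounts: pp0:2 pp1:2
Op 2: write(P1, v1, 191). refcount(pp1)=2>1 -> COPY to pp2. 3 ppages; refcounts: pp0:2 pp1:1 pp2:1
Op 3: fork(P0) -> P2. 3 ppages; refcounts: pp0:3 pp1:2 pp2:1
Op 4: fork(P1) -> P3. 3 ppages; refcounts: pp0:4 pp1:2 pp2:2
Op 5: write(P2, v0, 177). refcount(pp0)=4>1 -> COPY to pp3. 4 ppages; refcounts: pp0:3 pp1:2 pp2:2 pp3:1

Answer: 4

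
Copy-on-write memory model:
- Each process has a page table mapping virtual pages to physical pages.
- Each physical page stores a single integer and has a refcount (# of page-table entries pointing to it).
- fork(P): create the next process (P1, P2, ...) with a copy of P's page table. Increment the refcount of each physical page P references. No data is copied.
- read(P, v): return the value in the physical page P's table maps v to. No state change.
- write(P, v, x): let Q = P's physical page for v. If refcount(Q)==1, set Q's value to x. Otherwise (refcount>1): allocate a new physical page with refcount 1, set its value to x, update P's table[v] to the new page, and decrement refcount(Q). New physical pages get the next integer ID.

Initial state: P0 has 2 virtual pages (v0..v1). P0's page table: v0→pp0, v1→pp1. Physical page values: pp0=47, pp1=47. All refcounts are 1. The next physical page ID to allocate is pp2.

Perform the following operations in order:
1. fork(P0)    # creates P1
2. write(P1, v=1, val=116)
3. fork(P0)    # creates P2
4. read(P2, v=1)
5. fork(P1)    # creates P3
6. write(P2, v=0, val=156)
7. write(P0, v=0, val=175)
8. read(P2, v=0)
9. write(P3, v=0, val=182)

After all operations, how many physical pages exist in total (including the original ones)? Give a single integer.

Op 1: fork(P0) -> P1. 2 ppages; refcounts: pp0:2 pp1:2
Op 2: write(P1, v1, 116). refcount(pp1)=2>1 -> COPY to pp2. 3 ppages; refcounts: pp0:2 pp1:1 pp2:1
Op 3: fork(P0) -> P2. 3 ppages; refcounts: pp0:3 pp1:2 pp2:1
Op 4: read(P2, v1) -> 47. No state change.
Op 5: fork(P1) -> P3. 3 ppages; refcounts: pp0:4 pp1:2 pp2:2
Op 6: write(P2, v0, 156). refcount(pp0)=4>1 -> COPY to pp3. 4 ppages; refcounts: pp0:3 pp1:2 pp2:2 pp3:1
Op 7: write(P0, v0, 175). refcount(pp0)=3>1 -> COPY to pp4. 5 ppages; refcounts: pp0:2 pp1:2 pp2:2 pp3:1 pp4:1
Op 8: read(P2, v0) -> 156. No state change.
Op 9: write(P3, v0, 182). refcount(pp0)=2>1 -> COPY to pp5. 6 ppages; refcounts: pp0:1 pp1:2 pp2:2 pp3:1 pp4:1 pp5:1

Answer: 6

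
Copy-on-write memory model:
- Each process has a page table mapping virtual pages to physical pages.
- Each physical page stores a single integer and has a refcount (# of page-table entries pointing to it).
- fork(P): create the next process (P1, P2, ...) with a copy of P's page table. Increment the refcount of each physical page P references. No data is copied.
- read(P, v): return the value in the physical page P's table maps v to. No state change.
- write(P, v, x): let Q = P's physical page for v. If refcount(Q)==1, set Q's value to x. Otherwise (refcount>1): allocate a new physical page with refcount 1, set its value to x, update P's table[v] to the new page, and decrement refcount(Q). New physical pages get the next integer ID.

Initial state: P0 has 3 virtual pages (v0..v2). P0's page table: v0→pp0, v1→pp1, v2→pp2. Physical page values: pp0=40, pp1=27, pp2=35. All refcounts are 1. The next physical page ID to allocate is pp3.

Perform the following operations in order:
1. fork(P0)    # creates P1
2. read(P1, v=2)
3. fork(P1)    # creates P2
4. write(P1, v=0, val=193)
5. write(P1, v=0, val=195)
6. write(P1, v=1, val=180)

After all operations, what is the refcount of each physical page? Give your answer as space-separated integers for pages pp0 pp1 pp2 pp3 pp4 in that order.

Op 1: fork(P0) -> P1. 3 ppages; refcounts: pp0:2 pp1:2 pp2:2
Op 2: read(P1, v2) -> 35. No state change.
Op 3: fork(P1) -> P2. 3 ppages; refcounts: pp0:3 pp1:3 pp2:3
Op 4: write(P1, v0, 193). refcount(pp0)=3>1 -> COPY to pp3. 4 ppages; refcounts: pp0:2 pp1:3 pp2:3 pp3:1
Op 5: write(P1, v0, 195). refcount(pp3)=1 -> write in place. 4 ppages; refcounts: pp0:2 pp1:3 pp2:3 pp3:1
Op 6: write(P1, v1, 180). refcount(pp1)=3>1 -> COPY to pp4. 5 ppages; refcounts: pp0:2 pp1:2 pp2:3 pp3:1 pp4:1

Answer: 2 2 3 1 1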